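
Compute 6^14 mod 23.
Using repeated squaring. 14 = 8 + 4 + 2 (binary 1110). Repeated squaring mod 23: 6^1 ≡ 6; 6^2 ≡ 6² = 36 ≡ 13; 6^4 ≡ 13² = 169 ≡ 8; 6^8 ≡ 8² = 64 ≡ 18. Multiply: 6^14 = 6^8 × 6^4 × 6^2 ≡ 18 × 8 × 13 (mod 23): 18 × 8 = 144 ≡ 6; 6 × 13 = 78 ≡ 9. So 6^14 ≡ 9 (mod 23).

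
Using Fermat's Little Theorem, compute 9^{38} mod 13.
3

By Fermat's Little Theorem, a^(p-1) ≡ 1 (mod p) for prime p and gcd(a, p) = 1
Here p = 13, so 9^12 ≡ 1 (mod 13)
We can reduce the exponent: 38 mod 12 = 2
So 9^38 ≡ 9^2 (mod 13)
Computing: 9^2 mod 13 = 3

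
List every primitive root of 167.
Primitive roots mod 167: {5, 10, 13, 15, 17, 20, 23, 26, 30, 34, 35, 37, 39, 40, 41, 43, 45, 46, 51, 52, 53, 55, 59, 60, 67, 68, 69, 70, 71, 73, 74, 78, 79, 80, 82, 83, 86, 90, 91, 92, 95, 101, 102, 103, 104, 105, 106, 109, 110, 111, 113, 117, 118, 119, 120, 123, 125, 129, 131, 134, 135, 136, 138, 139, 140, 142, 143, 145, 146, 148, 149, 151, 153, 155, 156, 158, 159, 160, 161, 163, 164, 165}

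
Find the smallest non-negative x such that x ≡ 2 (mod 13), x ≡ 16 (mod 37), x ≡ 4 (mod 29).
12300

Using the Chinese Remainder Theorem:
M = product of moduli = 13949
For equation 1: M_1 = 1073, 1073 ≡ 7 (mod 13), inverse of 1073 mod 13 is 2 (check: 7 × 2 = 14 ≡ 1 (mod 13))
For equation 2: M_2 = 377, 377 ≡ 7 (mod 37), inverse of 377 mod 37 is 16 (check: 7 × 16 = 112 ≡ 1 (mod 37))
For equation 3: M_3 = 481, 481 ≡ 17 (mod 29), inverse of 481 mod 29 is 12 (check: 17 × 12 = 204 ≡ 1 (mod 29))
Combine: x ≡ Σ r_i×M_i×(M_i⁻¹ mod m_i) = 2×1073×2 + 16×377×16 + 4×481×12 = 4292 + 96512 + 23088 = 123892
123892 mod 13949 = 12300
x ≡ 12300 (mod 13949)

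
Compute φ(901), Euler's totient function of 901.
832

Prime factorization: 901 = 17 × 53
Using the formula φ(n) = n × Π(1 - 1/p) for each prime factor p:
φ(901) = 901 × (1 - 1/17) × (1 - 1/53)
φ(901) = 832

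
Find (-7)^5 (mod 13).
(-7) ≡ 6 (mod 13). 5 = 4 + 1 (binary 101). Repeated squaring mod 13: 6^1 ≡ 6; 6^2 ≡ 6² = 36 ≡ 10; 6^4 ≡ 10² = 100 ≡ 9. Multiply: (-7)^5 ≡ 6^4 × 6^1 ≡ 9 × 6 (mod 13): 9 × 6 = 54 ≡ 2. So (-7)^5 ≡ 2 (mod 13).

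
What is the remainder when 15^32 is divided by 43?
Using repeated squaring. 32 = 32 (binary 100000). Repeated squaring mod 43: 15^1 ≡ 15; 15^2 ≡ 15² = 225 ≡ 10; 15^4 ≡ 10² = 100 ≡ 14; 15^8 ≡ 14² = 196 ≡ 24; 15^16 ≡ 24² = 576 ≡ 17; 15^32 ≡ 17² = 289 ≡ 31. So 15^32 ≡ 31 (mod 43).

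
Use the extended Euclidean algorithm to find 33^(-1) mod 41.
Extended GCD: 33(5) + 41(-4) = 1. So 33^(-1) ≡ 5 ≡ 5 (mod 41). Verify: 33 × 5 = 165 ≡ 1 (mod 41)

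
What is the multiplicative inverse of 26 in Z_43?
5

Using Extended Euclidean Algorithm:
gcd(26, 43) = 1
Bezout coefficients: 26 × 5 + 43 × -3 = 1
So 26 × 5 ≡ 1 (mod 43)
The inverse is 5 mod 43 = 5
Verification: 26 × 5 = 130 = 3 × 43 + 1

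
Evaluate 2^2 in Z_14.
2 = 2 (binary 10). Repeated squaring mod 14: 2^1 ≡ 2; 2^2 ≡ 2² = 4 ≡ 4. So 2^2 ≡ 4 (mod 14).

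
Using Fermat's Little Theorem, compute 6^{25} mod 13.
6

By Fermat's Little Theorem, a^(p-1) ≡ 1 (mod p) for prime p and gcd(a, p) = 1
Here p = 13, so 6^12 ≡ 1 (mod 13)
We can reduce the exponent: 25 mod 12 = 1
So 6^25 ≡ 6^1 (mod 13)
Computing: 6^1 mod 13 = 6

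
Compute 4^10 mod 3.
4 ≡ 1 (mod 3). 10 = 8 + 2 (binary 1010). Repeated squaring mod 3: 1^1 ≡ 1; 1^2 ≡ 1² = 1 ≡ 1; 1^4 ≡ 1² = 1 ≡ 1; 1^8 ≡ 1² = 1 ≡ 1. Multiply: 4^10 ≡ 1^8 × 1^2 ≡ 1 × 1 (mod 3): 1 × 1 = 1 ≡ 1. So 4^10 ≡ 1 (mod 3).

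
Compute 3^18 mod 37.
Using repeated squaring. 18 = 16 + 2 (binary 10010). Repeated squaring mod 37: 3^1 ≡ 3; 3^2 ≡ 3² = 9 ≡ 9; 3^4 ≡ 9² = 81 ≡ 7; 3^8 ≡ 7² = 49 ≡ 12; 3^16 ≡ 12² = 144 ≡ 33. Multiply: 3^18 = 3^16 × 3^2 ≡ 33 × 9 (mod 37): 33 × 9 = 297 ≡ 1. So 3^18 ≡ 1 (mod 37).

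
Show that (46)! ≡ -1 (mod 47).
(46)! mod 47 = 46. Since this equals -1 (mod 47), Wilson confirms 47 is prime.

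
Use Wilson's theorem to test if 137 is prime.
(136)! mod 137 = 136. Since 136 ≡ -1 (mod 137), 137 is prime.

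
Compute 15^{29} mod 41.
17

Using successive squaring:
Binary expansion of 29: 11101
Powers of 15 mod 41 (each is the square of the previous):
  15^1 ≡ 15 (mod 41)
  15^2 ≡ 15² = 225 ≡ 20 (mod 41)
  15^4 ≡ 20² = 400 ≡ 31 (mod 41)
  15^8 ≡ 31² = 961 ≡ 18 (mod 41)
  15^16 ≡ 18² = 324 ≡ 37 (mod 41)
29 = 16 + 8 + 4 + 1, so 15^29 = 15^16 × 15^8 × 15^4 × 15^1 ≡ 37 × 18 × 31 × 15 (mod 41)
Multiplying step by step:
  37 × 18 = 666 ≡ 10 (mod 41)
  10 × 31 = 310 ≡ 23 (mod 41)
  23 × 15 = 345 ≡ 17 (mod 41)
Result: 15^29 ≡ 17 (mod 41)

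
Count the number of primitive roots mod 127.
Number of primitive roots mod 127 = φ(126) = 36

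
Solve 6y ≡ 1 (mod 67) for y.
56

Using Extended Euclidean Algorithm:
gcd(6, 67) = 1
Bezout coefficients: 6 × -11 + 67 × 1 = 1
So 6 × -11 ≡ 1 (mod 67)
The inverse is -11 mod 67 = 56
Verification: 6 × 56 = 336 = 5 × 67 + 1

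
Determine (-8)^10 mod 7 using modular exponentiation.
(-8) ≡ 6 (mod 7). 10 = 8 + 2 (binary 1010). Repeated squaring mod 7: 6^1 ≡ 6; 6^2 ≡ 6² = 36 ≡ 1; 6^4 ≡ 1² = 1 ≡ 1; 6^8 ≡ 1² = 1 ≡ 1. Multiply: (-8)^10 ≡ 6^8 × 6^2 ≡ 1 × 1 (mod 7): 1 × 1 = 1 ≡ 1. So (-8)^10 ≡ 1 (mod 7).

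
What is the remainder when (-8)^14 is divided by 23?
Using repeated squaring. (-8) ≡ 15 (mod 23). 14 = 8 + 4 + 2 (binary 1110). Repeated squaring mod 23: 15^1 ≡ 15; 15^2 ≡ 15² = 225 ≡ 18; 15^4 ≡ 18² = 324 ≡ 2; 15^8 ≡ 2² = 4 ≡ 4. Multiply: (-8)^14 ≡ 15^8 × 15^4 × 15^2 ≡ 4 × 2 × 18 (mod 23): 4 × 2 = 8 ≡ 8; 8 × 18 = 144 ≡ 6. So (-8)^14 ≡ 6 (mod 23).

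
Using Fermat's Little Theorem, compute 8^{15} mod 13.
5

By Fermat's Little Theorem, a^(p-1) ≡ 1 (mod p) for prime p and gcd(a, p) = 1
Here p = 13, so 8^12 ≡ 1 (mod 13)
We can reduce the exponent: 15 mod 12 = 3
So 8^15 ≡ 8^3 (mod 13)
Computing: 8^3 mod 13 = 5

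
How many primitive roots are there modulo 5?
2

The number of primitive roots modulo p is φ(p-1) = φ(4)
φ(4) = 2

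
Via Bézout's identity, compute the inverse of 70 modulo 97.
Extended GCD: 70(-18) + 97(13) = 1. So 70^(-1) ≡ 79 ≡ 79 (mod 97). Verify: 70 × 79 = 5530 ≡ 1 (mod 97)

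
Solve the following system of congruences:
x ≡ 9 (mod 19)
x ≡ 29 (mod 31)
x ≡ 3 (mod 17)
8027

Using the Chinese Remainder Theorem:
M = product of moduli = 10013
For equation 1: M_1 = 527, 527 ≡ 14 (mod 19), inverse of 527 mod 19 is 15 (check: 14 × 15 = 210 ≡ 1 (mod 19))
For equation 2: M_2 = 323, 323 ≡ 13 (mod 31), inverse of 323 mod 31 is 12 (check: 13 × 12 = 156 ≡ 1 (mod 31))
For equation 3: M_3 = 589, 589 ≡ 11 (mod 17), inverse of 589 mod 17 is 14 (check: 11 × 14 = 154 ≡ 1 (mod 17))
Combine: x ≡ Σ r_i×M_i×(M_i⁻¹ mod m_i) = 9×527×15 + 29×323×12 + 3×589×14 = 71145 + 112404 + 24738 = 208287
208287 mod 10013 = 8027
x ≡ 8027 (mod 10013)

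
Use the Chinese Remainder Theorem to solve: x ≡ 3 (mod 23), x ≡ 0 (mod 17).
187

Using the Chinese Remainder Theorem:
M = product of moduli = 391
For equation 1: M_1 = 17, 17 ≡ 17 (mod 23), inverse of 17 mod 23 is 19 (check: 17 × 19 = 323 ≡ 1 (mod 23))
For equation 2: M_2 = 23, 23 ≡ 6 (mod 17), inverse of 23 mod 17 is 3 (check: 6 × 3 = 18 ≡ 1 (mod 17))
Combine: x ≡ Σ r_i×M_i×(M_i⁻¹ mod m_i) = 3×17×19 + 0×23×3 = 969 + 0 = 969
969 mod 391 = 187
x ≡ 187 (mod 391)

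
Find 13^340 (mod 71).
Using Fermat: 13^{70} ≡ 1 (mod 71). 340 ≡ 60 (mod 70). So 13^{340} ≡ 13^{60} ≡ 32 (mod 71)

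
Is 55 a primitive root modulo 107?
p - 1 = 106 has prime divisors 2, 53. Check 55^(106/q) mod 107 for each: 55^(106/2) = 55^53 ≡ 106, 55^(106/53) = 55^2 ≡ 29 (mod 107). None of these is 1, so 55 has order 106 = φ(107), so it is a primitive root mod 107.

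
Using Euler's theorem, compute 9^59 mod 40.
By Euler: 9^{16} ≡ 1 (mod 40) since gcd(9, 40) = 1. 59 = 3×16 + 11. So 9^{59} ≡ 9^{11} ≡ 9 (mod 40)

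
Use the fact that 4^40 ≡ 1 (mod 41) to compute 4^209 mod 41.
By Fermat: 4^{40} ≡ 1 (mod 41). 209 = 5×40 + 9. So 4^{209} ≡ 4^{9} ≡ 31 (mod 41)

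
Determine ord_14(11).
Powers of 11 mod 14: 11^1≡11, 11^2≡9, 11^3≡1. Order = 3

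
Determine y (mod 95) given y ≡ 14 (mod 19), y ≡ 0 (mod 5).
90

Using the Chinese Remainder Theorem:
M = product of moduli = 95
For equation 1: M_1 = 5, 5 ≡ 5 (mod 19), inverse of 5 mod 19 is 4 (check: 5 × 4 = 20 ≡ 1 (mod 19))
For equation 2: M_2 = 19, 19 ≡ 4 (mod 5), inverse of 19 mod 5 is 4 (check: 4 × 4 = 16 ≡ 1 (mod 5))
Combine: y ≡ Σ r_i×M_i×(M_i⁻¹ mod m_i) = 14×5×4 + 0×19×4 = 280 + 0 = 280
280 mod 95 = 90
y ≡ 90 (mod 95)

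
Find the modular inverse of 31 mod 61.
31^(-1) ≡ 2 (mod 61). Verification: 31 × 2 = 62 ≡ 1 (mod 61)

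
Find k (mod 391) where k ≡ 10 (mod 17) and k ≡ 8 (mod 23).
M = 17 × 23 = 391. M₁ = 23, y₁ ≡ 3 (mod 17). M₂ = 17, y₂ ≡ 19 (mod 23). k = 10×23×3 + 8×17×19 ≡ 146 (mod 391)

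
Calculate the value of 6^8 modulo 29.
8 = 8 (binary 1000). Repeated squaring mod 29: 6^1 ≡ 6; 6^2 ≡ 6² = 36 ≡ 7; 6^4 ≡ 7² = 49 ≡ 20; 6^8 ≡ 20² = 400 ≡ 23. So 6^8 ≡ 23 (mod 29).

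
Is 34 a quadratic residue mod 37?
By Euler's criterion: 34^{18} ≡ 1 (mod 37). Since this equals 1, 34 is a QR.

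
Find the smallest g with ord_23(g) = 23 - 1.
p - 1 = 22 has prime divisors 2, 11. h is a primitive root mod 23 iff h^(22/q) ≢ 1 (mod 23) for each such q.
h = 2: 2^11 ≡ 1, 2^2 ≡ 4 (mod 23); 2^11 ≡ 1, so not a primitive root.
h = 3: 3^11 ≡ 1, 3^2 ≡ 9 (mod 23); 3^11 ≡ 1, so not a primitive root.
h = 4: 4^11 ≡ 1, 4^2 ≡ 16 (mod 23); 4^11 ≡ 1, so not a primitive root.
h = 5: 5^11 ≡ 22, 5^2 ≡ 2 (mod 23); none is 1, so 5 has order 22 and is a primitive root.
The smallest primitive root mod 23 is g = 5.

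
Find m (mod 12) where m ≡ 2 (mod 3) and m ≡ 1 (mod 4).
M = 3 × 4 = 12. M₁ = 4, y₁ ≡ 1 (mod 3). M₂ = 3, y₂ ≡ 3 (mod 4). m = 2×4×1 + 1×3×3 ≡ 5 (mod 12)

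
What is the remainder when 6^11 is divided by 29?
Using repeated squaring. 11 = 8 + 2 + 1 (binary 1011). Repeated squaring mod 29: 6^1 ≡ 6; 6^2 ≡ 6² = 36 ≡ 7; 6^4 ≡ 7² = 49 ≡ 20; 6^8 ≡ 20² = 400 ≡ 23. Multiply: 6^11 = 6^8 × 6^2 × 6^1 ≡ 23 × 7 × 6 (mod 29): 23 × 7 = 161 ≡ 16; 16 × 6 = 96 ≡ 9. So 6^11 ≡ 9 (mod 29).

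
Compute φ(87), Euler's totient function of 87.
56

Prime factorization: 87 = 3 × 29
Using the formula φ(n) = n × Π(1 - 1/p) for each prime factor p:
φ(87) = 87 × (1 - 1/3) × (1 - 1/29)
φ(87) = 56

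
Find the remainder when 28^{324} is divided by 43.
By Fermat: 28^{42} ≡ 1 (mod 43). 324 = 7×42 + 30. So 28^{324} ≡ 28^{30} ≡ 16 (mod 43)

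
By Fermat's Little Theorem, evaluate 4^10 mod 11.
By Fermat's Little Theorem, 4^{10} ≡ 1 (mod 11) since 11 is prime and gcd(4, 11) = 1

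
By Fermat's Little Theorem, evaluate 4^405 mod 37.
By Fermat: 4^{36} ≡ 1 (mod 37). 405 ≡ 9 (mod 36). So 4^{405} ≡ 4^{9} ≡ 36 (mod 37)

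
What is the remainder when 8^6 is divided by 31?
6 = 4 + 2 (binary 110). Repeated squaring mod 31: 8^1 ≡ 8; 8^2 ≡ 8² = 64 ≡ 2; 8^4 ≡ 2² = 4 ≡ 4. Multiply: 8^6 = 8^4 × 8^2 ≡ 4 × 2 (mod 31): 4 × 2 = 8 ≡ 8. So 8^6 ≡ 8 (mod 31).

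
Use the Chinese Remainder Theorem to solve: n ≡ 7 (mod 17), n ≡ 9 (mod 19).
M = 17 × 19 = 323. M₁ = 19, y₁ ≡ 9 (mod 17). M₂ = 17, y₂ ≡ 9 (mod 19). n = 7×19×9 + 9×17×9 ≡ 313 (mod 323)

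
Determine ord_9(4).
Powers of 4 mod 9: 4^1≡4, 4^2≡7, 4^3≡1. Order = 3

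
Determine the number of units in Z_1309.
960

Prime factorization: 1309 = 7 × 11 × 17
Using the formula φ(n) = n × Π(1 - 1/p) for each prime factor p:
φ(1309) = 1309 × (1 - 1/7) × (1 - 1/11) × (1 - 1/17)
φ(1309) = 960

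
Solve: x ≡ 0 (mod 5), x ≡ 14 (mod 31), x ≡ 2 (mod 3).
M = 5 × 31 × 3 = 465. M₁ = 93, y₁ ≡ 2 (mod 5). M₂ = 15, y₂ ≡ 29 (mod 31). M₃ = 155, y₃ ≡ 2 (mod 3). x = 0×93×2 + 14×15×29 + 2×155×2 ≡ 200 (mod 465)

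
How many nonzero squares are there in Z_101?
For prime 101, there are (p-1)/2 = (101-1)/2 = 50 quadratic residues (excluding 0).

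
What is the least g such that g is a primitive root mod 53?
p - 1 = 52 has prime divisors 2, 13. h is a primitive root mod 53 iff h^(52/q) ≢ 1 (mod 53) for each such q.
h = 2: 2^26 ≡ 52, 2^4 ≡ 16 (mod 53); none is 1, so 2 has order 52 and is a primitive root.
The smallest primitive root mod 53 is g = 2.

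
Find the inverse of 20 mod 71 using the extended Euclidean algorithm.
Extended GCD: 20(32) + 71(-9) = 1. So 20^(-1) ≡ 32 ≡ 32 (mod 71). Verify: 20 × 32 = 640 ≡ 1 (mod 71)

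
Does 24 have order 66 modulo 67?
p - 1 = 66 has prime divisors 2, 3, 11. Check 24^(66/q) mod 67 for each: 24^(66/2) = 24^33 ≡ 1, 24^(66/3) = 24^22 ≡ 1, 24^(66/11) = 24^6 ≡ 15 (mod 67). Since 24^33 ≡ 1 (mod 67), the order of 24 divides 33 (in fact the order is 11) ≠ 66, so it is not a primitive root.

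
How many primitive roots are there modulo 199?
Number of primitive roots mod 199 = φ(198) = 60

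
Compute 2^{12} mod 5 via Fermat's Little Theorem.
1

By Fermat's Little Theorem, a^(p-1) ≡ 1 (mod p) for prime p and gcd(a, p) = 1
Here p = 5, so 2^4 ≡ 1 (mod 5)
We can reduce the exponent: 12 mod 4 = 0
So 2^12 ≡ 2^0 (mod 5)
Computing: 2^0 mod 5 = 1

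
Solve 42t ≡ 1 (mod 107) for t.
42^(-1) ≡ 79 (mod 107). Verification: 42 × 79 = 3318 ≡ 1 (mod 107)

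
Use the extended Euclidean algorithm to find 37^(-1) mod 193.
Extended GCD: 37(-73) + 193(14) = 1. So 37^(-1) ≡ 120 ≡ 120 (mod 193). Verify: 37 × 120 = 4440 ≡ 1 (mod 193)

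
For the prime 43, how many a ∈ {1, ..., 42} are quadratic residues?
For prime 43, there are (p-1)/2 = (43-1)/2 = 21 quadratic residues (excluding 0).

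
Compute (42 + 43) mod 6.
1

(42 + 43) = 85
85 mod 6 = 1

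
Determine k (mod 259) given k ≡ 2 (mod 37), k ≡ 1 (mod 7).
113

Using the Chinese Remainder Theorem:
M = product of moduli = 259
For equation 1: M_1 = 7, 7 ≡ 7 (mod 37), inverse of 7 mod 37 is 16 (check: 7 × 16 = 112 ≡ 1 (mod 37))
For equation 2: M_2 = 37, 37 ≡ 2 (mod 7), inverse of 37 mod 7 is 4 (check: 2 × 4 = 8 ≡ 1 (mod 7))
Combine: k ≡ Σ r_i×M_i×(M_i⁻¹ mod m_i) = 2×7×16 + 1×37×4 = 224 + 148 = 372
372 mod 259 = 113
k ≡ 113 (mod 259)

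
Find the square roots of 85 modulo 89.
The square roots of 85 mod 89 are 68 and 21. Verify: 68² = 4624 ≡ 85 (mod 89)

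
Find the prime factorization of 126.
2 × 3^2 × 7

Divide by primes starting from smallest:
126 ÷ 2 = 63
63 ÷ 3 = 21
21 ÷ 3 = 7
7 ÷ 7 = 1

126 = 2 × 3^2 × 7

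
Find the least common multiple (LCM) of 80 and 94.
3760

First find GCD(80, 94) using the Euclidean algorithm:
80 = 0 × 94 + 80
94 = 1 × 80 + 14
80 = 5 × 14 + 10
14 = 1 × 10 + 4
10 = 2 × 4 + 2
4 = 2 × 2 + 0
GCD(80, 94) = 2

LCM formula: LCM(a, b) = (a × b) / GCD(a, b)
LCM(80, 94) = (80 × 94) / 2
LCM(80, 94) = 7520 / 2
LCM(80, 94) = 3760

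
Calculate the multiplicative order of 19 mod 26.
Powers of 19 mod 26: 19^1≡19, 19^2≡23, 19^3≡21, 19^4≡9, 19^5≡15, 19^6≡25, 19^7≡7, 19^8≡3, 19^9≡5, 19^10≡17, 19^11≡11, 19^12≡1. Order = 12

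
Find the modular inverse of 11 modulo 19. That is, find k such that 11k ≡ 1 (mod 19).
7

Using Extended Euclidean Algorithm:
gcd(11, 19) = 1
Bezout coefficients: 11 × 7 + 19 × -4 = 1
So 11 × 7 ≡ 1 (mod 19)
The inverse is 7 mod 19 = 7
Verification: 11 × 7 = 77 = 4 × 19 + 1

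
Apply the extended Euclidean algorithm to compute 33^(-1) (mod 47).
Extended GCD: 33(10) + 47(-7) = 1. So 33^(-1) ≡ 10 ≡ 10 (mod 47). Verify: 33 × 10 = 330 ≡ 1 (mod 47)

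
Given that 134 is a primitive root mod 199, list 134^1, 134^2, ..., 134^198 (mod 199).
g^1, g^2, ..., g^{198} mod 199: {134, 46, 194, 126, 168, 25, 166, 155, 74, 165, 21, 28, 170, 94, 59, 145, 127, 103, 71, 161, 82, 43, 190, 187, 183, 45, 60, 80, 173, 98, 197, 130, 107, 10, 146, 62, 149, 66, 88, 51, 68, 157, 143, 58, 11, 81, 108, 144, 192, 57, 76, 35, 113, 18, 24, 32, 109, 79, 39, 52, 3, 4, 138, 184, 179, 106, 75, 100, 67, 23, 97, 63, 84, 112, 83, 177, 37, 182, 110, 14, 85, 47, 129, 172, 163, 151, 135, 180, 41, 121, 95, 193, 191, 122, 30, 40, 186, 49, 198, 65, 153, 5, 73, 31, 174, 33, 44, 125, 34, 178, 171, 29, 105, 140, 54, 72, 96, 128, 38, 117, 156, 9, 12, 16, 154, 139, 119, 26, 101, 2, 69, 92, 189, 53, 137, 50, 133, 111, 148, 131, 42, 56, 141, 188, 118, 91, 55, 7, 142, 123, 164, 86, 181, 175, 167, 90, 120, 160, 147, 196, 195, 61, 15, 20, 93, 124, 99, 132, 176, 102, 136, 115, 87, 116, 22, 162, 17, 89, 185, 114, 152, 70, 27, 36, 48, 64, 19, 158, 78, 104, 6, 8, 77, 169, 159, 13, 150, 1}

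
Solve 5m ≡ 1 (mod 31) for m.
5^(-1) ≡ 25 (mod 31). Verification: 5 × 25 = 125 ≡ 1 (mod 31)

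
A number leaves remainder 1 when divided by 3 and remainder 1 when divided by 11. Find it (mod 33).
M = 3 × 11 = 33. M₁ = 11, y₁ ≡ 2 (mod 3). M₂ = 3, y₂ ≡ 4 (mod 11). r = 1×11×2 + 1×3×4 ≡ 1 (mod 33)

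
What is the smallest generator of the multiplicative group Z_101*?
p - 1 = 100 has prime divisors 2, 5. h is a primitive root mod 101 iff h^(100/q) ≢ 1 (mod 101) for each such q.
h = 2: 2^50 ≡ 100, 2^20 ≡ 95 (mod 101); none is 1, so 2 has order 100 and is a primitive root.
The smallest primitive root mod 101 is g = 2.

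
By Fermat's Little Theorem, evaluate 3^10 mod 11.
By Fermat's Little Theorem, 3^{10} ≡ 1 (mod 11) since 11 is prime and gcd(3, 11) = 1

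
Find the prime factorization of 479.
479

Divide by primes starting from smallest:
479 ÷ 479 = 1

479 = 479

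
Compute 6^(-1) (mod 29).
5

Using Extended Euclidean Algorithm:
gcd(6, 29) = 1
Bezout coefficients: 6 × 5 + 29 × -1 = 1
So 6 × 5 ≡ 1 (mod 29)
The inverse is 5 mod 29 = 5
Verification: 6 × 5 = 30 = 1 × 29 + 1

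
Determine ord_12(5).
Powers of 5 mod 12: 5^1≡5, 5^2≡1. Order = 2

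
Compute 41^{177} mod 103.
9

Using successive squaring:
Binary expansion of 177: 10110001
Powers of 41 mod 103 (each is the square of the previous):
  41^1 ≡ 41 (mod 103)
  41^2 ≡ 41² = 1681 ≡ 33 (mod 103)
  41^4 ≡ 33² = 1089 ≡ 59 (mod 103)
  41^8 ≡ 59² = 3481 ≡ 82 (mod 103)
  41^16 ≡ 82² = 6724 ≡ 29 (mod 103)
  41^32 ≡ 29² = 841 ≡ 17 (mod 103)
  41^64 ≡ 17² = 289 ≡ 83 (mod 103)
  41^128 ≡ 83² = 6889 ≡ 91 (mod 103)
177 = 128 + 32 + 16 + 1, so 41^177 = 41^128 × 41^32 × 41^16 × 41^1 ≡ 91 × 17 × 29 × 41 (mod 103)
Multiplying step by step:
  91 × 17 = 1547 ≡ 2 (mod 103)
  2 × 29 = 58 ≡ 58 (mod 103)
  58 × 41 = 2378 ≡ 9 (mod 103)
Result: 41^177 ≡ 9 (mod 103)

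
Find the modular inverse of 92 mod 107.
92^(-1) ≡ 57 (mod 107). Verification: 92 × 57 = 5244 ≡ 1 (mod 107)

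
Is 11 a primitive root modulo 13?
Yes

To verify, check if 11^(12/q) ≢ 1 (mod 13) for each prime divisor q of 12
Divisors of 12 = 12: [1, 2, 3, 4, 6, 12]
  11^(12/2) = 11^6 ≡ 12 (mod 13)
  11^(12/3) = 11^4 ≡ 3 (mod 13)
Conclusion: 11 is a primitive root modulo 13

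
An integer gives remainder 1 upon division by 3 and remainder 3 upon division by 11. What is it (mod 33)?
M = 3 × 11 = 33. M₁ = 11, y₁ ≡ 2 (mod 3). M₂ = 3, y₂ ≡ 4 (mod 11). n = 1×11×2 + 3×3×4 ≡ 25 (mod 33). The smallest positive such number is 25.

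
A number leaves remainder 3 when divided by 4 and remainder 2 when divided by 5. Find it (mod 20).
M = 4 × 5 = 20. M₁ = 5, y₁ ≡ 1 (mod 4). M₂ = 4, y₂ ≡ 4 (mod 5). t = 3×5×1 + 2×4×4 ≡ 7 (mod 20)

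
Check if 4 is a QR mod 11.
By Euler's criterion: 4^{5} ≡ 1 (mod 11). Since this equals 1, 4 is a QR.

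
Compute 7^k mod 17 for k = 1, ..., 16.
g^1, g^2, ..., g^{16} mod 17: {7, 15, 3, 4, 11, 9, 12, 16, 10, 2, 14, 13, 6, 8, 5, 1}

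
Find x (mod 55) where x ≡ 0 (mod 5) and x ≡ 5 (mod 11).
M = 5 × 11 = 55. M₁ = 11, y₁ ≡ 1 (mod 5). M₂ = 5, y₂ ≡ 9 (mod 11). x = 0×11×1 + 5×5×9 ≡ 5 (mod 55)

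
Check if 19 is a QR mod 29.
By Euler's criterion: 19^{14} ≡ 28 (mod 29). Since this equals -1 (≡ 28), 19 is not a QR.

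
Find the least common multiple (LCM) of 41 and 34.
1394

First find GCD(41, 34) using the Euclidean algorithm:
41 = 1 × 34 + 7
34 = 4 × 7 + 6
7 = 1 × 6 + 1
6 = 6 × 1 + 0
GCD(41, 34) = 1

LCM formula: LCM(a, b) = (a × b) / GCD(a, b)
LCM(41, 34) = (41 × 34) / 1
LCM(41, 34) = 1394 / 1
LCM(41, 34) = 1394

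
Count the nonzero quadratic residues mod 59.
For prime 59, there are (p-1)/2 = (59-1)/2 = 29 quadratic residues (excluding 0).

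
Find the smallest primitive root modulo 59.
p - 1 = 58 has prime divisors 2, 29. h is a primitive root mod 59 iff h^(58/q) ≢ 1 (mod 59) for each such q.
h = 2: 2^29 ≡ 58, 2^2 ≡ 4 (mod 59); none is 1, so 2 has order 58 and is a primitive root.
The smallest primitive root mod 59 is g = 2.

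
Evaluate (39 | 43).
(39/43) = 39^{21} mod 43 = -1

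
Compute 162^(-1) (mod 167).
162^(-1) ≡ 100 (mod 167). Verification: 162 × 100 = 16200 ≡ 1 (mod 167)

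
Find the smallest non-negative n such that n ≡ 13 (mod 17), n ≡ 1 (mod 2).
13

Using the Chinese Remainder Theorem:
M = product of moduli = 34
For equation 1: M_1 = 2, 2 ≡ 2 (mod 17), inverse of 2 mod 17 is 9 (check: 2 × 9 = 18 ≡ 1 (mod 17))
For equation 2: M_2 = 17, 17 ≡ 1 (mod 2), inverse of 17 mod 2 is 1 (check: 1 × 1 = 1 ≡ 1 (mod 2))
Combine: n ≡ Σ r_i×M_i×(M_i⁻¹ mod m_i) = 13×2×9 + 1×17×1 = 234 + 17 = 251
251 mod 34 = 13
n ≡ 13 (mod 34)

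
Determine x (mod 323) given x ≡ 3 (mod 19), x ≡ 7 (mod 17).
41

Using the Chinese Remainder Theorem:
M = product of moduli = 323
For equation 1: M_1 = 17, 17 ≡ 17 (mod 19), inverse of 17 mod 19 is 9 (check: 17 × 9 = 153 ≡ 1 (mod 19))
For equation 2: M_2 = 19, 19 ≡ 2 (mod 17), inverse of 19 mod 17 is 9 (check: 2 × 9 = 18 ≡ 1 (mod 17))
Combine: x ≡ Σ r_i×M_i×(M_i⁻¹ mod m_i) = 3×17×9 + 7×19×9 = 459 + 1197 = 1656
1656 mod 323 = 41
x ≡ 41 (mod 323)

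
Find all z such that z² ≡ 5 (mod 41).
The square roots of 5 mod 41 are 28 and 13. Verify: 28² = 784 ≡ 5 (mod 41)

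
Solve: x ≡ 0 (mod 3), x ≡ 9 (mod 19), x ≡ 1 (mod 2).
M = 3 × 19 × 2 = 114. M₁ = 38, y₁ ≡ 2 (mod 3). M₂ = 6, y₂ ≡ 16 (mod 19). M₃ = 57, y₃ ≡ 1 (mod 2). x = 0×38×2 + 9×6×16 + 1×57×1 ≡ 9 (mod 114)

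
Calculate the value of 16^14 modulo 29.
Using repeated squaring. 14 = 8 + 4 + 2 (binary 1110). Repeated squaring mod 29: 16^1 ≡ 16; 16^2 ≡ 16² = 256 ≡ 24; 16^4 ≡ 24² = 576 ≡ 25; 16^8 ≡ 25² = 625 ≡ 16. Multiply: 16^14 = 16^8 × 16^4 × 16^2 ≡ 16 × 25 × 24 (mod 29): 16 × 25 = 400 ≡ 23; 23 × 24 = 552 ≡ 1. So 16^14 ≡ 1 (mod 29).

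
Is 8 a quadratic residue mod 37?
By Euler's criterion: 8^{18} ≡ 36 (mod 37). Since this equals -1 (≡ 36), 8 is not a QR.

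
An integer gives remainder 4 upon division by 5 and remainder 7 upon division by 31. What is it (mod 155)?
M = 5 × 31 = 155. M₁ = 31, y₁ ≡ 1 (mod 5). M₂ = 5, y₂ ≡ 25 (mod 31). t = 4×31×1 + 7×5×25 ≡ 69 (mod 155). The smallest positive such number is 69.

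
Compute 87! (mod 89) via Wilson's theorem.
(88)! = (87)! × (88) ≡ -1 (mod 89). So (87)! ≡ -1 × (88)^(-1) ≡ (-1)×(-1) = 1 (mod 89)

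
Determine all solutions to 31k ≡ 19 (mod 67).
46

Since gcd(31, 67) = 1 divides 19, a solution exists.
Multiply both sides by the inverse of 31 mod 67:
  31^(-1) mod 67 = 13
  x ≡ 13 × 19 ≡ 247 ≡ 46 (mod 67)
Verification: 31 × 46 = 1426 = 21 × 67 + 19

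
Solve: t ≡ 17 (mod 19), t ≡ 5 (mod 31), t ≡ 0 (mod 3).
M = 19 × 31 × 3 = 1767. M₁ = 93, y₁ ≡ 9 (mod 19). M₂ = 57, y₂ ≡ 6 (mod 31). M₃ = 589, y₃ ≡ 1 (mod 3). t = 17×93×9 + 5×57×6 + 0×589×1 ≡ 36 (mod 1767)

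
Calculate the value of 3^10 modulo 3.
3 ≡ 0 (mod 3). 10 = 8 + 2 (binary 1010). Repeated squaring mod 3: 0^1 ≡ 0; 0^2 ≡ 0² = 0 ≡ 0; 0^4 ≡ 0² = 0 ≡ 0; 0^8 ≡ 0² = 0 ≡ 0. Multiply: 3^10 ≡ 0^8 × 0^2 ≡ 0 × 0 (mod 3): 0 × 0 = 0 ≡ 0. So 3^10 ≡ 0 (mod 3).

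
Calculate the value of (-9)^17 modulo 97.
Using repeated squaring. (-9) ≡ 88 (mod 97). 17 = 16 + 1 (binary 10001). Repeated squaring mod 97: 88^1 ≡ 88; 88^2 ≡ 88² = 7744 ≡ 81; 88^4 ≡ 81² = 6561 ≡ 62; 88^8 ≡ 62² = 3844 ≡ 61; 88^16 ≡ 61² = 3721 ≡ 35. Multiply: (-9)^17 ≡ 88^16 × 88^1 ≡ 35 × 88 (mod 97): 35 × 88 = 3080 ≡ 73. So (-9)^17 ≡ 73 (mod 97).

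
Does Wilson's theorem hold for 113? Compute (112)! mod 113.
(112)! mod 113 = 112. Since this equals -1 (mod 113), Wilson confirms 113 is prime.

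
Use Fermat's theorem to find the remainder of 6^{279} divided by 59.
14

By Fermat's Little Theorem, a^(p-1) ≡ 1 (mod p) for prime p and gcd(a, p) = 1
Here p = 59, so 6^58 ≡ 1 (mod 59)
We can reduce the exponent: 279 mod 58 = 47
So 6^279 ≡ 6^47 (mod 59)
Computing: 6^47 mod 59 = 14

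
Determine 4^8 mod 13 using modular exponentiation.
8 = 8 (binary 1000). Repeated squaring mod 13: 4^1 ≡ 4; 4^2 ≡ 4² = 16 ≡ 3; 4^4 ≡ 3² = 9 ≡ 9; 4^8 ≡ 9² = 81 ≡ 3. So 4^8 ≡ 3 (mod 13).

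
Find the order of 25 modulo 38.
Powers of 25 mod 38: 25^1≡25, 25^2≡17, 25^3≡7, 25^4≡23, 25^5≡5, 25^6≡11, 25^7≡9, 25^8≡35, 25^9≡1. Order = 9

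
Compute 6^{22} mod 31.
25

Using successive squaring:
Binary expansion of 22: 10110
Powers of 6 mod 31 (each is the square of the previous):
  6^1 ≡ 6 (mod 31)
  6^2 ≡ 6² = 36 ≡ 5 (mod 31)
  6^4 ≡ 5² = 25 ≡ 25 (mod 31)
  6^8 ≡ 25² = 625 ≡ 5 (mod 31)
  6^16 ≡ 5² = 25 ≡ 25 (mod 31)
22 = 16 + 4 + 2, so 6^22 = 6^16 × 6^4 × 6^2 ≡ 25 × 25 × 5 (mod 31)
Multiplying step by step:
  25 × 25 = 625 ≡ 5 (mod 31)
  5 × 5 = 25 ≡ 25 (mod 31)
Result: 6^22 ≡ 25 (mod 31)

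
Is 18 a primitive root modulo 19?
p - 1 = 18 has prime divisors 2, 3. Check 18^(18/q) mod 19 for each: 18^(18/2) = 18^9 ≡ 18, 18^(18/3) = 18^6 ≡ 1 (mod 19). Since 18^6 ≡ 1 (mod 19), the order of 18 divides 6 (in fact the order is 2) ≠ 18, so it is not a primitive root.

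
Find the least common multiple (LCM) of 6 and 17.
102

First find GCD(6, 17) using the Euclidean algorithm:
6 = 0 × 17 + 6
17 = 2 × 6 + 5
6 = 1 × 5 + 1
5 = 5 × 1 + 0
GCD(6, 17) = 1

LCM formula: LCM(a, b) = (a × b) / GCD(a, b)
LCM(6, 17) = (6 × 17) / 1
LCM(6, 17) = 102 / 1
LCM(6, 17) = 102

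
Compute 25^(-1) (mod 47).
25^(-1) ≡ 32 (mod 47). Verification: 25 × 32 = 800 ≡ 1 (mod 47)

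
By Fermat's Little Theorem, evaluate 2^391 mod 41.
By Fermat: 2^{40} ≡ 1 (mod 41). 391 ≡ 31 (mod 40). So 2^{391} ≡ 2^{31} ≡ 39 (mod 41)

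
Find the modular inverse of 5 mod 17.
5^(-1) ≡ 7 (mod 17). Verification: 5 × 7 = 35 ≡ 1 (mod 17)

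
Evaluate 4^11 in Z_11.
Using Fermat: 4^{10} ≡ 1 (mod 11). 11 ≡ 1 (mod 10). So 4^{11} ≡ 4^{1} ≡ 4 (mod 11)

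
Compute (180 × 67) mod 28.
20

(180 × 67) = 12060
12060 mod 28 = 20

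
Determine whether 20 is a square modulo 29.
By Euler's criterion: 20^{14} ≡ 1 (mod 29). Since this equals 1, 20 is a QR.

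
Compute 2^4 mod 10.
4 = 4 (binary 100). Repeated squaring mod 10: 2^1 ≡ 2; 2^2 ≡ 2² = 4 ≡ 4; 2^4 ≡ 4² = 16 ≡ 6. So 2^4 ≡ 6 (mod 10).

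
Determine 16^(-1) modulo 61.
16^(-1) ≡ 42 (mod 61). Verification: 16 × 42 = 672 ≡ 1 (mod 61)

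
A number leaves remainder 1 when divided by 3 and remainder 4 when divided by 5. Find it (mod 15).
M = 3 × 5 = 15. M₁ = 5, y₁ ≡ 2 (mod 3). M₂ = 3, y₂ ≡ 2 (mod 5). m = 1×5×2 + 4×3×2 ≡ 4 (mod 15)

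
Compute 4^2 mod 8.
2 = 2 (binary 10). Repeated squaring mod 8: 4^1 ≡ 4; 4^2 ≡ 4² = 16 ≡ 0. So 4^2 ≡ 0 (mod 8).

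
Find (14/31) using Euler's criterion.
(14/31) = 14^{15} mod 31 = 1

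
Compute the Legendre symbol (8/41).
(8/41) = 8^{20} mod 41 = 1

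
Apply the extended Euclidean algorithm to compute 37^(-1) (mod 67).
Extended GCD: 37(29) + 67(-16) = 1. So 37^(-1) ≡ 29 ≡ 29 (mod 67). Verify: 37 × 29 = 1073 ≡ 1 (mod 67)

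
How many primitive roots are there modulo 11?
4

The number of primitive roots modulo p is φ(p-1) = φ(10)
φ(10) = 4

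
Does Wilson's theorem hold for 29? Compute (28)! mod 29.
(28)! mod 29 = 28. Since this equals -1 (mod 29), Wilson confirms 29 is prime.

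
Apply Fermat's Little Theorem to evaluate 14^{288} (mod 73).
1

By Fermat's Little Theorem, a^(p-1) ≡ 1 (mod p) for prime p and gcd(a, p) = 1
Here p = 73, so 14^72 ≡ 1 (mod 73)
We can reduce the exponent: 288 mod 72 = 0
So 14^288 ≡ 14^0 (mod 73)
Computing: 14^0 mod 73 = 1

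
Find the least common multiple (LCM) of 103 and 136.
14008

First find GCD(103, 136) using the Euclidean algorithm:
103 = 0 × 136 + 103
136 = 1 × 103 + 33
103 = 3 × 33 + 4
33 = 8 × 4 + 1
4 = 4 × 1 + 0
GCD(103, 136) = 1

LCM formula: LCM(a, b) = (a × b) / GCD(a, b)
LCM(103, 136) = (103 × 136) / 1
LCM(103, 136) = 14008 / 1
LCM(103, 136) = 14008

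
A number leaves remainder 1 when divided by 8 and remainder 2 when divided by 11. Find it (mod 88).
M = 8 × 11 = 88. M₁ = 11, y₁ ≡ 3 (mod 8). M₂ = 8, y₂ ≡ 7 (mod 11). r = 1×11×3 + 2×8×7 ≡ 57 (mod 88)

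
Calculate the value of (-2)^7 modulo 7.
(-2) ≡ 5 (mod 7). 7 = 4 + 2 + 1 (binary 111). Repeated squaring mod 7: 5^1 ≡ 5; 5^2 ≡ 5² = 25 ≡ 4; 5^4 ≡ 4² = 16 ≡ 2. Multiply: (-2)^7 ≡ 5^4 × 5^2 × 5^1 ≡ 2 × 4 × 5 (mod 7): 2 × 4 = 8 ≡ 1; 1 × 5 = 5 ≡ 5. So (-2)^7 ≡ 5 (mod 7).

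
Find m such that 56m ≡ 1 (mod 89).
56^(-1) ≡ 62 (mod 89). Verification: 56 × 62 = 3472 ≡ 1 (mod 89)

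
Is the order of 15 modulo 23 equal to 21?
No, the actual order is 22, not 21.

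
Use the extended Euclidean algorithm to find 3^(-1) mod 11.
Extended GCD: 3(4) + 11(-1) = 1. So 3^(-1) ≡ 4 ≡ 4 (mod 11). Verify: 3 × 4 = 12 ≡ 1 (mod 11)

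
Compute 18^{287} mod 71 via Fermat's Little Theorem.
25

By Fermat's Little Theorem, a^(p-1) ≡ 1 (mod p) for prime p and gcd(a, p) = 1
Here p = 71, so 18^70 ≡ 1 (mod 71)
We can reduce the exponent: 287 mod 70 = 7
So 18^287 ≡ 18^7 (mod 71)
Computing: 18^7 mod 71 = 25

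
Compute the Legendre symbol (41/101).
(41/101) = 41^{50} mod 101 = -1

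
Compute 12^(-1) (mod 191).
12^(-1) ≡ 16 (mod 191). Verification: 12 × 16 = 192 ≡ 1 (mod 191)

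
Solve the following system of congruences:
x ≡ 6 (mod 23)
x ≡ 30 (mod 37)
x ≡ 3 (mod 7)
696

Using the Chinese Remainder Theorem:
M = product of moduli = 5957
For equation 1: M_1 = 259, 259 ≡ 6 (mod 23), inverse of 259 mod 23 is 4 (check: 6 × 4 = 24 ≡ 1 (mod 23))
For equation 2: M_2 = 161, 161 ≡ 13 (mod 37), inverse of 161 mod 37 is 20 (check: 13 × 20 = 260 ≡ 1 (mod 37))
For equation 3: M_3 = 851, 851 ≡ 4 (mod 7), inverse of 851 mod 7 is 2 (check: 4 × 2 = 8 ≡ 1 (mod 7))
Combine: x ≡ Σ r_i×M_i×(M_i⁻¹ mod m_i) = 6×259×4 + 30×161×20 + 3×851×2 = 6216 + 96600 + 5106 = 107922
107922 mod 5957 = 696
x ≡ 696 (mod 5957)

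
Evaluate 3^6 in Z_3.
3 ≡ 0 (mod 3). 6 = 4 + 2 (binary 110). Repeated squaring mod 3: 0^1 ≡ 0; 0^2 ≡ 0² = 0 ≡ 0; 0^4 ≡ 0² = 0 ≡ 0. Multiply: 3^6 ≡ 0^4 × 0^2 ≡ 0 × 0 (mod 3): 0 × 0 = 0 ≡ 0. So 3^6 ≡ 0 (mod 3).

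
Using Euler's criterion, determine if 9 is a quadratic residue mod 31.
By Euler's criterion: 9^{15} ≡ 1 (mod 31). Since this equals 1, 9 is a QR.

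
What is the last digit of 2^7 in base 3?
7 = 4 + 2 + 1 (binary 111). Repeated squaring mod 3: 2^1 ≡ 2; 2^2 ≡ 2² = 4 ≡ 1; 2^4 ≡ 1² = 1 ≡ 1. Multiply: 2^7 = 2^4 × 2^2 × 2^1 ≡ 1 × 1 × 2 (mod 3): 1 × 1 = 1 ≡ 1; 1 × 2 = 2 ≡ 2. So 2^7 ≡ 2 (mod 3).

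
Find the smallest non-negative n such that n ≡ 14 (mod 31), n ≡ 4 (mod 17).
293

Using the Chinese Remainder Theorem:
M = product of moduli = 527
For equation 1: M_1 = 17, 17 ≡ 17 (mod 31), inverse of 17 mod 31 is 11 (check: 17 × 11 = 187 ≡ 1 (mod 31))
For equation 2: M_2 = 31, 31 ≡ 14 (mod 17), inverse of 31 mod 17 is 11 (check: 14 × 11 = 154 ≡ 1 (mod 17))
Combine: n ≡ Σ r_i×M_i×(M_i⁻¹ mod m_i) = 14×17×11 + 4×31×11 = 2618 + 1364 = 3982
3982 mod 527 = 293
n ≡ 293 (mod 527)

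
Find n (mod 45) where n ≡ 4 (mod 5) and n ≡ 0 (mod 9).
M = 5 × 9 = 45. M₁ = 9, y₁ ≡ 4 (mod 5). M₂ = 5, y₂ ≡ 2 (mod 9). n = 4×9×4 + 0×5×2 ≡ 9 (mod 45)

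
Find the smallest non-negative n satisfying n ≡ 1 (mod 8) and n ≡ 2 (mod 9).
M = 8 × 9 = 72. M₁ = 9, y₁ ≡ 1 (mod 8). M₂ = 8, y₂ ≡ 8 (mod 9). n = 1×9×1 + 2×8×8 ≡ 65 (mod 72)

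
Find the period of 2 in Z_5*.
Powers of 2 mod 5: 2^1≡2, 2^2≡4, 2^3≡3, 2^4≡1. Order = 4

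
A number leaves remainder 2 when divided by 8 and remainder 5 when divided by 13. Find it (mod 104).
M = 8 × 13 = 104. M₁ = 13, y₁ ≡ 5 (mod 8). M₂ = 8, y₂ ≡ 5 (mod 13). n = 2×13×5 + 5×8×5 ≡ 18 (mod 104)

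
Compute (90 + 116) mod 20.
6

(90 + 116) = 206
206 mod 20 = 6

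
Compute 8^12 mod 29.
Using repeated squaring. 12 = 8 + 4 (binary 1100). Repeated squaring mod 29: 8^1 ≡ 8; 8^2 ≡ 8² = 64 ≡ 6; 8^4 ≡ 6² = 36 ≡ 7; 8^8 ≡ 7² = 49 ≡ 20. Multiply: 8^12 = 8^8 × 8^4 ≡ 20 × 7 (mod 29): 20 × 7 = 140 ≡ 24. So 8^12 ≡ 24 (mod 29).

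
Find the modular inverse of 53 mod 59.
53^(-1) ≡ 49 (mod 59). Verification: 53 × 49 = 2597 ≡ 1 (mod 59)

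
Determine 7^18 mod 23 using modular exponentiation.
Using repeated squaring. 18 = 16 + 2 (binary 10010). Repeated squaring mod 23: 7^1 ≡ 7; 7^2 ≡ 7² = 49 ≡ 3; 7^4 ≡ 3² = 9 ≡ 9; 7^8 ≡ 9² = 81 ≡ 12; 7^16 ≡ 12² = 144 ≡ 6. Multiply: 7^18 = 7^16 × 7^2 ≡ 6 × 3 (mod 23): 6 × 3 = 18 ≡ 18. So 7^18 ≡ 18 (mod 23).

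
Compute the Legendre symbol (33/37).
(33/37) = 33^{18} mod 37 = 1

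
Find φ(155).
120

Prime factorization: 155 = 5 × 31
Using the formula φ(n) = n × Π(1 - 1/p) for each prime factor p:
φ(155) = 155 × (1 - 1/5) × (1 - 1/31)
φ(155) = 120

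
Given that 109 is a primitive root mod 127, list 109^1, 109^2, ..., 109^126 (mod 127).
g^1, g^2, ..., g^{126} mod 127: {109, 70, 10, 74, 65, 100, 105, 15, 111, 34, 23, 94, 86, 103, 51, 98, 14, 2, 91, 13, 20, 21, 3, 73, 83, 30, 95, 68, 46, 61, 45, 79, 102, 69, 28, 4, 55, 26, 40, 42, 6, 19, 39, 60, 63, 9, 92, 122, 90, 31, 77, 11, 56, 8, 110, 52, 80, 84, 12, 38, 78, 120, 126, 18, 57, 117, 53, 62, 27, 22, 112, 16, 93, 104, 33, 41, 24, 76, 29, 113, 125, 36, 114, 107, 106, 124, 54, 44, 97, 32, 59, 81, 66, 82, 48, 25, 58, 99, 123, 72, 101, 87, 85, 121, 108, 88, 67, 64, 118, 35, 5, 37, 96, 50, 116, 71, 119, 17, 75, 47, 43, 115, 89, 49, 7, 1}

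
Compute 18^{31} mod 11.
7

Using successive squaring:
Binary expansion of 31: 11111
Powers of 18 mod 11 (each is the square of the previous):
  18^1 ≡ 7 (mod 11)
  18^2 ≡ 7² = 49 ≡ 5 (mod 11)
  18^4 ≡ 5² = 25 ≡ 3 (mod 11)
  18^8 ≡ 3² = 9 ≡ 9 (mod 11)
  18^16 ≡ 9² = 81 ≡ 4 (mod 11)
31 = 16 + 8 + 4 + 2 + 1, so 18^31 = 18^16 × 18^8 × 18^4 × 18^2 × 18^1 ≡ 4 × 9 × 3 × 5 × 7 (mod 11)
Multiplying step by step:
  4 × 9 = 36 ≡ 3 (mod 11)
  3 × 3 = 9 ≡ 9 (mod 11)
  9 × 5 = 45 ≡ 1 (mod 11)
  1 × 7 = 7 ≡ 7 (mod 11)
Result: 18^31 ≡ 7 (mod 11)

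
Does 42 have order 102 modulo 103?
p - 1 = 102 has prime divisors 2, 3, 17. Check 42^(102/q) mod 103 for each: 42^(102/2) = 42^51 ≡ 102, 42^(102/3) = 42^34 ≡ 1, 42^(102/17) = 42^6 ≡ 34 (mod 103). Since 42^34 ≡ 1 (mod 103), the order of 42 divides 34 (in fact the order is 34) ≠ 102, so it is not a primitive root.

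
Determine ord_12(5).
Powers of 5 mod 12: 5^1≡5, 5^2≡1. Order = 2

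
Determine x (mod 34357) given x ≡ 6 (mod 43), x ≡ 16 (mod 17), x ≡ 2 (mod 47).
16217

Using the Chinese Remainder Theorem:
M = product of moduli = 34357
For equation 1: M_1 = 799, 799 ≡ 25 (mod 43), inverse of 799 mod 43 is 31 (check: 25 × 31 = 775 ≡ 1 (mod 43))
For equation 2: M_2 = 2021, 2021 ≡ 15 (mod 17), inverse of 2021 mod 17 is 8 (check: 15 × 8 = 120 ≡ 1 (mod 17))
For equation 3: M_3 = 731, 731 ≡ 26 (mod 47), inverse of 731 mod 47 is 38 (check: 26 × 38 = 988 ≡ 1 (mod 47))
Combine: x ≡ Σ r_i×M_i×(M_i⁻¹ mod m_i) = 6×799×31 + 16×2021×8 + 2×731×38 = 148614 + 258688 + 55556 = 462858
462858 mod 34357 = 16217
x ≡ 16217 (mod 34357)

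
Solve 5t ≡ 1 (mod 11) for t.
9

Using Extended Euclidean Algorithm:
gcd(5, 11) = 1
Bezout coefficients: 5 × -2 + 11 × 1 = 1
So 5 × -2 ≡ 1 (mod 11)
The inverse is -2 mod 11 = 9
Verification: 5 × 9 = 45 = 4 × 11 + 1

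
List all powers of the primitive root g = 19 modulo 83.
g^1, g^2, ..., g^{82} mod 83: {19, 29, 53, 11, 43, 70, 2, 38, 58, 23, 22, 3, 57, 4, 76, 33, 46, 44, 6, 31, 8, 69, 66, 9, 5, 12, 62, 16, 55, 49, 18, 10, 24, 41, 32, 27, 15, 36, 20, 48, 82, 64, 54, 30, 72, 40, 13, 81, 45, 25, 60, 61, 80, 26, 79, 7, 50, 37, 39, 77, 52, 75, 14, 17, 74, 78, 71, 21, 67, 28, 34, 65, 73, 59, 42, 51, 56, 68, 47, 63, 35, 1}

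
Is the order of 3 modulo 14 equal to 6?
Yes, ord_14(3) = 6.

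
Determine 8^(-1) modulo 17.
8^(-1) ≡ 15 (mod 17). Verification: 8 × 15 = 120 ≡ 1 (mod 17)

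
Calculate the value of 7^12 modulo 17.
Using repeated squaring. 12 = 8 + 4 (binary 1100). Repeated squaring mod 17: 7^1 ≡ 7; 7^2 ≡ 7² = 49 ≡ 15; 7^4 ≡ 15² = 225 ≡ 4; 7^8 ≡ 4² = 16 ≡ 16. Multiply: 7^12 = 7^8 × 7^4 ≡ 16 × 4 (mod 17): 16 × 4 = 64 ≡ 13. So 7^12 ≡ 13 (mod 17).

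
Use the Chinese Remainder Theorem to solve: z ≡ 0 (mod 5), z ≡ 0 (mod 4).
M = 5 × 4 = 20. M₁ = 4, y₁ ≡ 4 (mod 5). M₂ = 5, y₂ ≡ 1 (mod 4). z = 0×4×4 + 0×5×1 ≡ 0 (mod 20)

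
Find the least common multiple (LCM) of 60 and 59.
3540

First find GCD(60, 59) using the Euclidean algorithm:
60 = 1 × 59 + 1
59 = 59 × 1 + 0
GCD(60, 59) = 1

LCM formula: LCM(a, b) = (a × b) / GCD(a, b)
LCM(60, 59) = (60 × 59) / 1
LCM(60, 59) = 3540 / 1
LCM(60, 59) = 3540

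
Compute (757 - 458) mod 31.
20

(757 - 458) = 299
299 mod 31 = 20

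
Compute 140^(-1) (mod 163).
140^(-1) ≡ 85 (mod 163). Verification: 140 × 85 = 11900 ≡ 1 (mod 163)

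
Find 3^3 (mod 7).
3 = 2 + 1 (binary 11). Repeated squaring mod 7: 3^1 ≡ 3; 3^2 ≡ 3² = 9 ≡ 2. Multiply: 3^3 = 3^2 × 3^1 ≡ 2 × 3 (mod 7): 2 × 3 = 6 ≡ 6. So 3^3 ≡ 6 (mod 7).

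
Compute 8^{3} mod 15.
2

Using successive squaring:
Binary expansion of 3: 11
Powers of 8 mod 15 (each is the square of the previous):
  8^1 ≡ 8 (mod 15)
  8^2 ≡ 8² = 64 ≡ 4 (mod 15)
3 = 2 + 1, so 8^3 = 8^2 × 8^1 ≡ 4 × 8 (mod 15)
Multiplying step by step:
  4 × 8 = 32 ≡ 2 (mod 15)
Result: 8^3 ≡ 2 (mod 15)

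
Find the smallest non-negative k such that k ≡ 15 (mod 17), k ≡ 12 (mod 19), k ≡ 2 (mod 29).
2786

Using the Chinese Remainder Theorem:
M = product of moduli = 9367
For equation 1: M_1 = 551, 551 ≡ 7 (mod 17), inverse of 551 mod 17 is 5 (check: 7 × 5 = 35 ≡ 1 (mod 17))
For equation 2: M_2 = 493, 493 ≡ 18 (mod 19), inverse of 493 mod 19 is 18 (check: 18 × 18 = 324 ≡ 1 (mod 19))
For equation 3: M_3 = 323, 323 ≡ 4 (mod 29), inverse of 323 mod 29 is 22 (check: 4 × 22 = 88 ≡ 1 (mod 29))
Combine: k ≡ Σ r_i×M_i×(M_i⁻¹ mod m_i) = 15×551×5 + 12×493×18 + 2×323×22 = 41325 + 106488 + 14212 = 162025
162025 mod 9367 = 2786
k ≡ 2786 (mod 9367)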